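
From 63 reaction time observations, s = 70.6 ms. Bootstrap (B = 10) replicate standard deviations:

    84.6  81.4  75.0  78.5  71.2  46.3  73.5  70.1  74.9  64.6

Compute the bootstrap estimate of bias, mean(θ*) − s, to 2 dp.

bias = +1.41

mean(θ*) = (84.6 + 81.4 + 75.0 + 78.5 + 71.2 + 46.3 + 73.5 + 70.1 + 74.9 + 64.6) / 10 = 72.010
bias = 72.010 − 70.6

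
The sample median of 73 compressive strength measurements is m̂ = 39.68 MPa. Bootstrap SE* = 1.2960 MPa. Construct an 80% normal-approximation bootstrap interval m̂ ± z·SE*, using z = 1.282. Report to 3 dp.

Margin = 1.282 × 1.2960 = 1.6615
Interval: 39.68 ± 1.6615

(38.019, 41.341)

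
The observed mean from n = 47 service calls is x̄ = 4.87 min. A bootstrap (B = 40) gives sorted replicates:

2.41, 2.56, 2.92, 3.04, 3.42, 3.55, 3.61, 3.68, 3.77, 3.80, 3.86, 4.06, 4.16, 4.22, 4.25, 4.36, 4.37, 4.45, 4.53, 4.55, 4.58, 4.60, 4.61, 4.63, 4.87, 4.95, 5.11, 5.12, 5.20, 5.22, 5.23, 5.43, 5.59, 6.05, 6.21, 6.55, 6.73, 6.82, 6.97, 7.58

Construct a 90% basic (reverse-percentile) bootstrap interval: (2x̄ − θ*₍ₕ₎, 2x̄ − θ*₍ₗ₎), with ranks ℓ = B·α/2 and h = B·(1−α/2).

(2.92, 7.18)

Percentile endpoints at ranks 2 and 38: θ*₍2₎ = 2.56, θ*₍38₎ = 6.82.
Basic interval reflects these around x̄:
  lower = 2 × 4.87 − 6.82 = 2.92
  upper = 2 × 4.87 − 2.56 = 7.18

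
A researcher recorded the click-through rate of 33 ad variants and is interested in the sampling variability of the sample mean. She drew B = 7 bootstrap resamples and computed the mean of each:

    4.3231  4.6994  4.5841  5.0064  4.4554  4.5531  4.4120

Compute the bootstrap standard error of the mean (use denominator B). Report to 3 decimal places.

SE* = 0.209

Bootstrap SE is the standard deviation of the 7 replicate means.
Mean of replicates: (4.3231 + 4.6994 + 4.5841 + 5.0064 + 4.4554 + 4.5531 + 4.4120) / 7 = 32.03350 / 7 = 4.57621
Sum of squared deviations: (−0.25311)² + (+0.12319)² + (+0.00789)² + (+0.43019)² + (−0.12081)² + (−0.02311)² + (−0.16421)² = 0.30646
Variance = 0.30646 / 7 = 0.04378
SE* = √0.04378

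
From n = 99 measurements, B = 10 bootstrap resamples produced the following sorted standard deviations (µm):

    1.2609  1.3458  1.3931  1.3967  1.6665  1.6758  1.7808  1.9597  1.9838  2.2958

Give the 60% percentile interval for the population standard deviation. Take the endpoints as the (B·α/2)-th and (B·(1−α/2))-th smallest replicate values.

α = 0.40; lower rank = 10 × 0.200 = 2; upper rank = 10 × 0.800 = 8.
The 2nd smallest replicate is 1.3458; the 8th is 1.9597.

(1.3458, 1.9597)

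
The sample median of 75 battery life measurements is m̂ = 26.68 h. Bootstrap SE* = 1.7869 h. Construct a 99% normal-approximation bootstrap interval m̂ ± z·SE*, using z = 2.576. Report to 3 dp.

(22.077, 31.283)

Margin = 2.576 × 1.7869 = 4.6031
Interval: 26.68 ± 4.6031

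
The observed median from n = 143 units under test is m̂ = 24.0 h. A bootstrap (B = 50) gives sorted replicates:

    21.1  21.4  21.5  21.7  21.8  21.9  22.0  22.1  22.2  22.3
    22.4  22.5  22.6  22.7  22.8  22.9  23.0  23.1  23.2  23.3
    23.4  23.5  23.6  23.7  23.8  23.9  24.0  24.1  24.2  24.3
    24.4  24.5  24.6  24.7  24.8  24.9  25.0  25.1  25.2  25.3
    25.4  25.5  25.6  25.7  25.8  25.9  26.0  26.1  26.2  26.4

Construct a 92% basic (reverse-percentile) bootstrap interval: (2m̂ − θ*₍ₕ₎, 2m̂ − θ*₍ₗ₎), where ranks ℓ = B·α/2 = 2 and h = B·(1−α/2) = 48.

Percentile endpoints at ranks 2 and 48: θ*₍2₎ = 21.4, θ*₍48₎ = 26.1.
Basic interval reflects these around m̂:
  lower = 2 × 24.0 − 26.1 = 21.9
  upper = 2 × 24.0 − 21.4 = 26.6

(21.9, 26.6)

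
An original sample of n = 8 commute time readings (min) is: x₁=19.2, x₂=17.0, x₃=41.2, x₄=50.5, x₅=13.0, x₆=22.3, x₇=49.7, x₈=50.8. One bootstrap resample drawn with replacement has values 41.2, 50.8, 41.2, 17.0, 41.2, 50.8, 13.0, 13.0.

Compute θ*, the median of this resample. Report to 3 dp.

Sorted: 13.0, 13.0, 17.0, 41.2, 41.2, 41.2, 50.8, 50.8
Median = average of the two middle values = 41.200

θ* = 41.200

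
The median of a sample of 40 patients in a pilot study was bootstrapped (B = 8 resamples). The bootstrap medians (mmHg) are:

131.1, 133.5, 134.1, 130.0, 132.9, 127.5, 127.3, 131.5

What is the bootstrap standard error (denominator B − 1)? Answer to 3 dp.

SE* = 2.582

Bootstrap SE is the standard deviation of the 8 replicate medians.
Mean of replicates: (131.1 + 133.5 + 134.1 + 130.0 + 132.9 + 127.5 + 127.3 + 131.5) / 8 = 1047.9000 / 8 = 130.9875
Sum of squared deviations: (+0.1125)² + (+2.5125)² + (+3.1125)² + (−0.9875)² + (+1.9125)² + (−3.4875)² + (−3.6875)² + (+0.5125)² = 46.6688
Variance = 46.6688 / 7 = 6.6670
SE* = √6.6670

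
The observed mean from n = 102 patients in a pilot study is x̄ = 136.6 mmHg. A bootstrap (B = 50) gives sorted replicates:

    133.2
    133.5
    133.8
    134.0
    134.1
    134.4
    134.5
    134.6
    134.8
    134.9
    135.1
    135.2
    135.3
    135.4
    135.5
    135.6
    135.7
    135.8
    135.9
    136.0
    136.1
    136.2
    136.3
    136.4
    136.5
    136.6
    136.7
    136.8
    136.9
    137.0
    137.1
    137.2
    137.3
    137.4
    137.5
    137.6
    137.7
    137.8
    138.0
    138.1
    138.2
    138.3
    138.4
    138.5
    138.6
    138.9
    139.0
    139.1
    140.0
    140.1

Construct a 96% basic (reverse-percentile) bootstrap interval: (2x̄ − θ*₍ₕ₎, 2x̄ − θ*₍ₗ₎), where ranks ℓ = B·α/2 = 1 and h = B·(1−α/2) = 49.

Percentile endpoints at ranks 1 and 49: θ*₍1₎ = 133.2, θ*₍49₎ = 140.0.
Basic interval reflects these around x̄:
  lower = 2 × 136.6 − 140.0 = 133.2
  upper = 2 × 136.6 − 133.2 = 140.0

(133.2, 140.0)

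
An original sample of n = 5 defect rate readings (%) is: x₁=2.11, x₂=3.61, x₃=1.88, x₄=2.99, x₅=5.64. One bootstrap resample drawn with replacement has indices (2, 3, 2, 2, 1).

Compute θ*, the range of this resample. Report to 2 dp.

θ* = 1.73

Resample values: 3.61, 1.88, 3.61, 3.61, 2.11.
Range = 3.61 − 1.88 = 1.73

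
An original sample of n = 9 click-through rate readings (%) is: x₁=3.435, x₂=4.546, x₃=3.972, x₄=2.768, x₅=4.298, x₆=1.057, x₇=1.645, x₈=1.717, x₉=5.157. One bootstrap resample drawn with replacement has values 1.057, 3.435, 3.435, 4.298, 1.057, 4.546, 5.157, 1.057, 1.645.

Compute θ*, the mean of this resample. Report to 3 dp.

θ* = 2.854

Mean = (1.057 + 3.435 + 3.435 + 4.298 + 1.057 + 4.546 + 5.157 + 1.057 + 1.645) / 9 = 25.6870 / 9 = 2.854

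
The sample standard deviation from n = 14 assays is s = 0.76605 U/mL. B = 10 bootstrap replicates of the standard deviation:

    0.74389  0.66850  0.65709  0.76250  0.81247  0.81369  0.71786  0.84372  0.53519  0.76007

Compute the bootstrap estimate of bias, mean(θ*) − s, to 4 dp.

bias = −0.0346

mean(θ*) = (0.74389 + 0.66850 + 0.65709 + 0.76250 + 0.81247 + 0.81369 + 0.71786 + 0.84372 + 0.53519 + 0.76007) / 10 = 0.731498
bias = 0.731498 − 0.76605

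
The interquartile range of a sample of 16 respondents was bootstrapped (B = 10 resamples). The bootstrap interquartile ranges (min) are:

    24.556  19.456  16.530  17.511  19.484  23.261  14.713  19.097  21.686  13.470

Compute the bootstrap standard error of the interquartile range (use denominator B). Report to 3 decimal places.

SE* = 3.376

Bootstrap SE is the standard deviation of the 10 replicate interquartile ranges.
Mean of replicates: (24.556 + 19.456 + 16.530 + 17.511 + 19.484 + 23.261 + 14.713 + 19.097 + 21.686 + 13.470) / 10 = 189.7640 / 10 = 18.9764
Sum of squared deviations: (+5.5796)² + (+0.4796)² + (−2.4464)² + (−1.4654)² + (+0.5076)² + (+4.2846)² + (−4.2634)² + (+0.1206)² + (+2.7096)² + (−5.5064)² = 113.9632
Variance = 113.9632 / 10 = 11.3963
SE* = √11.3963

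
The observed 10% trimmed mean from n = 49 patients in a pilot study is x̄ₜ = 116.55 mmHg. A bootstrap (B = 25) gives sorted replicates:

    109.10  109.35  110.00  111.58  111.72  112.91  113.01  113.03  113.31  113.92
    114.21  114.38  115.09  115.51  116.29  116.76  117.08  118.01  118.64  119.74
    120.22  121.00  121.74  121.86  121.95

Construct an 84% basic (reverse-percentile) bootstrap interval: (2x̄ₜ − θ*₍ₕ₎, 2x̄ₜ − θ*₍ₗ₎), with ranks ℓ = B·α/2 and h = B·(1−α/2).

Percentile endpoints at ranks 2 and 23: θ*₍2₎ = 109.35, θ*₍23₎ = 121.74.
Basic interval reflects these around x̄ₜ:
  lower = 2 × 116.55 − 121.74 = 111.36
  upper = 2 × 116.55 − 109.35 = 123.75

(111.36, 123.75)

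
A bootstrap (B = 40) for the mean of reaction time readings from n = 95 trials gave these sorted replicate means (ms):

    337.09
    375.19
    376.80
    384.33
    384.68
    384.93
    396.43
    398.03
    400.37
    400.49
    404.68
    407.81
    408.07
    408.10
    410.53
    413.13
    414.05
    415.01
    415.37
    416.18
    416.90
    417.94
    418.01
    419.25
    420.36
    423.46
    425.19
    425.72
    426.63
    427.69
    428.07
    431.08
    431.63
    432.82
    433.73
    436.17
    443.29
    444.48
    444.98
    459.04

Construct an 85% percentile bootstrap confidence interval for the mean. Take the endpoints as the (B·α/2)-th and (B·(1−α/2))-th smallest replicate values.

α = 0.15; lower rank = 40 × 0.075 = 3; upper rank = 40 × 0.925 = 37.
The 3rd smallest replicate is 376.80; the 37th is 443.29.

(376.80, 443.29)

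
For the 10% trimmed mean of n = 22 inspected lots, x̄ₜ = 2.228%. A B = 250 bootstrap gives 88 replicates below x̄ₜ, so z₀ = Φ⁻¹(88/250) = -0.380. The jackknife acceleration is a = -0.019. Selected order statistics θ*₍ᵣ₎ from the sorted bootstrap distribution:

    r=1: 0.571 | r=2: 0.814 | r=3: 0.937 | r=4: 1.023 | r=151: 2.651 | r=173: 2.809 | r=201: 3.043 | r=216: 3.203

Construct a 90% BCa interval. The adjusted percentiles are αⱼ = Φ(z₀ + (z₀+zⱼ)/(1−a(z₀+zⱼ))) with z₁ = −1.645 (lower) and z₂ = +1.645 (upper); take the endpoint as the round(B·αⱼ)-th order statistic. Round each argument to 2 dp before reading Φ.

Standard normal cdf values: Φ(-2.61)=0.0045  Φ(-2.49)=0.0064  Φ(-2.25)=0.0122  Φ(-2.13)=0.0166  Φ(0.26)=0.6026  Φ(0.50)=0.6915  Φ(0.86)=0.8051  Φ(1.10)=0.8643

Lower: z₀ + z₁ = -0.380 + (-1.645) = -2.025; 1 − a(z₀+z₁) = 1 − (-0.019)(-2.025) = 0.9615; argument = -0.380 + (-2.025)/0.9615 = -2.4860 → -2.49.
α₁ = Φ(-2.49) = 0.0064; rank = round(250 × 0.0064) = 2; θ*₍2₎ = 0.814.
Upper: z₀ + z₂ = 1.265; 1 − a(z₀+z₂) = 1.0240; argument = 0.8553 → 0.86; α₂ = 0.8051; rank = 201; θ*₍201₎ = 3.043.

(0.814, 3.043)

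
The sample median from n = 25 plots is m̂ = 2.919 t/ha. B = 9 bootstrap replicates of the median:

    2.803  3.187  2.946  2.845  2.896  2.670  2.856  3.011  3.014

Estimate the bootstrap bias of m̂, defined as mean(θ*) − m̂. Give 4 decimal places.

mean(θ*) = (2.803 + 3.187 + 2.946 + 2.845 + 2.896 + 2.670 + 2.856 + 3.011 + 3.014) / 9 = 2.91422
bias = 2.91422 − 2.919

bias = −0.0048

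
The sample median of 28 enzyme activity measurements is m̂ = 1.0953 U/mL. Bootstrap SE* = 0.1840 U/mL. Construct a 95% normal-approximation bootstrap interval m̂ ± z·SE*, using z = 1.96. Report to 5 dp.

(0.73466, 1.45594)

Margin = 1.96 × 0.1840 = 0.360640
Interval: 1.0953 ± 0.360640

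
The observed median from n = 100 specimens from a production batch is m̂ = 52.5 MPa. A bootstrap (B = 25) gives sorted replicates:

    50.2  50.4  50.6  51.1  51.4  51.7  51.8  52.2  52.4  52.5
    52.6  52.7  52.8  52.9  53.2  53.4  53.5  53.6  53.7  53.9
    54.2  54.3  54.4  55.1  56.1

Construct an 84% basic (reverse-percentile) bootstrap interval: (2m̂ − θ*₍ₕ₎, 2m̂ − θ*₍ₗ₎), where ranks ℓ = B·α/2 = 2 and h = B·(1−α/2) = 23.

(50.6, 54.6)

Percentile endpoints at ranks 2 and 23: θ*₍2₎ = 50.4, θ*₍23₎ = 54.4.
Basic interval reflects these around m̂:
  lower = 2 × 52.5 − 54.4 = 50.6
  upper = 2 × 52.5 − 50.4 = 54.6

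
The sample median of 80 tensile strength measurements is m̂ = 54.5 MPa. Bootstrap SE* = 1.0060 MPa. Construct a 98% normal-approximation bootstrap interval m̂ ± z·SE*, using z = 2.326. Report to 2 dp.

Margin = 2.326 × 1.0060 = 2.340
Interval: 54.5 ± 2.340

(52.16, 56.84)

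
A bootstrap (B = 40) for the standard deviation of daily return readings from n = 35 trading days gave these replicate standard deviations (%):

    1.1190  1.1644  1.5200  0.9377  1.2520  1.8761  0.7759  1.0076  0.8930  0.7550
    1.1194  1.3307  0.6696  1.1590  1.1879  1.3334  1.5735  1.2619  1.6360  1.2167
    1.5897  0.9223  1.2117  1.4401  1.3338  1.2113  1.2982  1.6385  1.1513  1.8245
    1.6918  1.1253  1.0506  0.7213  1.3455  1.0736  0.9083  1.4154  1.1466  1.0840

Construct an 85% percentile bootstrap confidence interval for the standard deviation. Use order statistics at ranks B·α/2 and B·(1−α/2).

(0.7550, 1.6385)

Sorted replicates: 0.6696, 0.7213, 0.7550, 0.7759, 0.8930, 0.9083, 0.9223, 0.9377, 1.0076, 1.0506, 1.0736, 1.0840, 1.1190, 1.1194, 1.1253, 1.1466, 1.1513, 1.1590, 1.1644, 1.1879, 1.2113, 1.2117, 1.2167, 1.2520, 1.2619, 1.2982, 1.3307, 1.3334, 1.3338, 1.3455, 1.4154, 1.4401, 1.5200, 1.5735, 1.5897, 1.6360, 1.6385, 1.6918, 1.8245, 1.8761
α = 0.15; lower rank = 40 × 0.075 = 3; upper rank = 40 × 0.925 = 37.
The 3rd smallest replicate is 0.7550; the 37th is 1.6385.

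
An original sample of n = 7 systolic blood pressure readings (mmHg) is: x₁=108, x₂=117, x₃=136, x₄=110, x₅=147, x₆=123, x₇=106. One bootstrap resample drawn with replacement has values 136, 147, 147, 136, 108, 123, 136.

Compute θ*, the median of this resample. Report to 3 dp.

θ* = 136.000

Sorted: 108, 123, 136, 136, 136, 147, 147
Median = middle value = 136.000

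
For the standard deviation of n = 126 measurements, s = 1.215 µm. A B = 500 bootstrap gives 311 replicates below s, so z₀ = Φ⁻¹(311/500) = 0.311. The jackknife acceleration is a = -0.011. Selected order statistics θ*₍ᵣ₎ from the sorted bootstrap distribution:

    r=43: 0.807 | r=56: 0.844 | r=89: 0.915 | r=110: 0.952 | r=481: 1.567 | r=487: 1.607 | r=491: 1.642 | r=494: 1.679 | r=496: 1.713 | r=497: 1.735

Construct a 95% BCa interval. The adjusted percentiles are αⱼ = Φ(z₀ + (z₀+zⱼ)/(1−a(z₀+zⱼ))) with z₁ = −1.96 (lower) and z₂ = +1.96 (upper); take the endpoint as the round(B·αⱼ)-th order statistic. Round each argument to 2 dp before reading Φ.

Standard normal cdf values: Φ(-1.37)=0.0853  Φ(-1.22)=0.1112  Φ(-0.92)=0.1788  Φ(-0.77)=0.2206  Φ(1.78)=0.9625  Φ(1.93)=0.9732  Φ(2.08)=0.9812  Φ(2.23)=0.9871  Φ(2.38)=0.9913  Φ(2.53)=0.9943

Lower: z₀ + z₁ = 0.311 + (-1.960) = -1.649; 1 − a(z₀+z₁) = 1 − (-0.011)(-1.649) = 0.9819; argument = 0.311 + (-1.649)/0.9819 = -1.3685 → -1.37.
α₁ = Φ(-1.37) = 0.0853; rank = round(500 × 0.0853) = 43; θ*₍43₎ = 0.807.
Upper: z₀ + z₂ = 2.271; 1 − a(z₀+z₂) = 1.0250; argument = 2.5267 → 2.53; α₂ = 0.9943; rank = 497; θ*₍497₎ = 1.735.

(0.807, 1.735)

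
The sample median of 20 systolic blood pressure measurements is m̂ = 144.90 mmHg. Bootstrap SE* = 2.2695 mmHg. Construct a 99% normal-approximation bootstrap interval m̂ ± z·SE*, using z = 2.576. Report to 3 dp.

(139.054, 150.746)

Margin = 2.576 × 2.2695 = 5.8462
Interval: 144.90 ± 5.8462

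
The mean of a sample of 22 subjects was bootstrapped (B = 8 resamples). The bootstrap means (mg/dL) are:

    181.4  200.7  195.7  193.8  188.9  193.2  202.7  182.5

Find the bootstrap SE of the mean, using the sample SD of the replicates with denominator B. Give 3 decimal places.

Bootstrap SE is the standard deviation of the 8 replicate means.
Mean of replicates: (181.4 + 200.7 + 195.7 + 193.8 + 188.9 + 193.2 + 202.7 + 182.5) / 8 = 1538.9000 / 8 = 192.3625
Sum of squared deviations: (−10.9625)² + (+8.3375)² + (+3.3375)² + (+1.4375)² + (−3.4625)² + (+0.8375)² + (+10.3375)² + (−9.8625)² = 419.7187
Variance = 419.7187 / 8 = 52.4648
SE* = √52.4648

SE* = 7.243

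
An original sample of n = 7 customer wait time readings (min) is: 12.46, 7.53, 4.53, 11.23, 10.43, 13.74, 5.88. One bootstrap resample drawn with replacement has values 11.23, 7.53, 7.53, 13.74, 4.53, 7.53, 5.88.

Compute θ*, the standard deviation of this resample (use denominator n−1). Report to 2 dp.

Mean = 8.2814; sum of squared deviations = 60.0241
s² = 60.0241 / 6 = 10.0040
s = √10.0040 = 3.16

θ* = 3.16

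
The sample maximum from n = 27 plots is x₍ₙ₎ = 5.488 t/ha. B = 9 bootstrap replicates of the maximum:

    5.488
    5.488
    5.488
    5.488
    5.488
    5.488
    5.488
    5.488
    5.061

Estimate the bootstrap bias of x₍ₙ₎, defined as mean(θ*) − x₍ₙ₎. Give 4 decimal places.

bias = −0.0474

mean(θ*) = (5.488 + 5.488 + 5.488 + 5.488 + 5.488 + 5.488 + 5.488 + 5.488 + 5.061) / 9 = 5.44056
bias = 5.44056 − 5.488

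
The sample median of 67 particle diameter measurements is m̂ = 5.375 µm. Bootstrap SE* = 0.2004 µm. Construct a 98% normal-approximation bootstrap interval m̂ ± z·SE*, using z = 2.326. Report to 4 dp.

Margin = 2.326 × 0.2004 = 0.46613
Interval: 5.375 ± 0.46613

(4.9089, 5.8411)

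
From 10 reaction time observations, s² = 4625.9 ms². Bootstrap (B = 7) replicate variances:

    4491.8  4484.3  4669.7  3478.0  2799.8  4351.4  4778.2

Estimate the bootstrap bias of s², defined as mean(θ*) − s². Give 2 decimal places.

bias = −475.44

mean(θ*) = (4491.8 + 4484.3 + 4669.7 + 3478.0 + 2799.8 + 4351.4 + 4778.2) / 7 = 4150.457
bias = 4150.457 − 4625.9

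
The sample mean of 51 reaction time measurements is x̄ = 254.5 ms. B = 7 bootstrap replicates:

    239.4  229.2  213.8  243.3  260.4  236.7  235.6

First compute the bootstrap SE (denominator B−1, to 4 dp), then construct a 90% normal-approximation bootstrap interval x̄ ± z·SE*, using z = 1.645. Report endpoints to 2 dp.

Mean of replicates = 236.9143; sum of squared deviations = 1194.0886; SE* = √(1194.0886/6) = 14.1073
Margin = 1.645 × 14.1073 = 23.207
Interval: 254.5 ± 23.207

(231.29, 277.71)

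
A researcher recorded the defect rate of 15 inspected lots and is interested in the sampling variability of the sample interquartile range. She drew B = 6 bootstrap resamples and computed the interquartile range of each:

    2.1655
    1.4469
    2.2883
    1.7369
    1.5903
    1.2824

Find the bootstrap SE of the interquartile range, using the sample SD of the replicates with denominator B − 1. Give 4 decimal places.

Bootstrap SE is the standard deviation of the 6 replicate interquartile ranges.
Mean of replicates: (2.1655 + 1.4469 + 2.2883 + 1.7369 + 1.5903 + 1.2824) / 6 = 10.51030 / 6 = 1.75172
Sum of squared deviations: (+0.41378)² + (−0.30482)² + (+0.53658)² + (−0.01482)² + (−0.16142)² + (−0.46932)² = 0.79858
Variance = 0.79858 / 5 = 0.15972
SE* = √0.15972

SE* = 0.3996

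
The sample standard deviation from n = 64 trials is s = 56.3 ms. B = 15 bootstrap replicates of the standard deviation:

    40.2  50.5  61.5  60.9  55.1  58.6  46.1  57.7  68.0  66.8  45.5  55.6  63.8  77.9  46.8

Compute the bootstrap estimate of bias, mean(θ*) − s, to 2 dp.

bias = +0.70

mean(θ*) = (40.2 + 50.5 + 61.5 + 60.9 + 55.1 + 58.6 + 46.1 + 57.7 + 68.0 + 66.8 + 45.5 + 55.6 + 63.8 + 77.9 + 46.8) / 15 = 57.000
bias = 57.000 − 56.3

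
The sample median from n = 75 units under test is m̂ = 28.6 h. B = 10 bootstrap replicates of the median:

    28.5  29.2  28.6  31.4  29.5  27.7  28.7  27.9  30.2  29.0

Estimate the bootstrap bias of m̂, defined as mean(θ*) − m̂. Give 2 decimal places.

bias = +0.47

mean(θ*) = (28.5 + 29.2 + 28.6 + 31.4 + 29.5 + 27.7 + 28.7 + 27.9 + 30.2 + 29.0) / 10 = 29.070
bias = 29.070 − 28.6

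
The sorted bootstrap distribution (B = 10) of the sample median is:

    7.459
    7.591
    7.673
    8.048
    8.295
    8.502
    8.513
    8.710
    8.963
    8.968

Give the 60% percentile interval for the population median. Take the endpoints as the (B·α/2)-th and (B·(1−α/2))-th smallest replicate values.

α = 0.40; lower rank = 10 × 0.200 = 2; upper rank = 10 × 0.800 = 8.
The 2nd smallest replicate is 7.591; the 8th is 8.710.

(7.591, 8.710)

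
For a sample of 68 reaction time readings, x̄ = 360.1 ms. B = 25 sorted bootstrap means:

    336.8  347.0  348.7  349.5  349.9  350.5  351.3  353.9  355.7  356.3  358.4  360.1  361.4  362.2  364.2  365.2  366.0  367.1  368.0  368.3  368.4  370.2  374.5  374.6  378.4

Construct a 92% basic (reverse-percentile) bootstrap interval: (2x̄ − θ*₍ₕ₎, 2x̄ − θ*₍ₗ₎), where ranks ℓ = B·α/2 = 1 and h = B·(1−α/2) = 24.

Percentile endpoints at ranks 1 and 24: θ*₍1₎ = 336.8, θ*₍24₎ = 374.6.
Basic interval reflects these around x̄:
  lower = 2 × 360.1 − 374.6 = 345.6
  upper = 2 × 360.1 − 336.8 = 383.4

(345.6, 383.4)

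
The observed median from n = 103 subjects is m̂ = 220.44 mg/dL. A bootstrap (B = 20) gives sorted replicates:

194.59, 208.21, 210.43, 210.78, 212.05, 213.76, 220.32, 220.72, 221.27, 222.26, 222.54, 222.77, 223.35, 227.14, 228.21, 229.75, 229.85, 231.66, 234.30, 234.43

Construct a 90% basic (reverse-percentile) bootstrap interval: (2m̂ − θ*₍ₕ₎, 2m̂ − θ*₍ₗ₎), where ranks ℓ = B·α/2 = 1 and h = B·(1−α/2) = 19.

Percentile endpoints at ranks 1 and 19: θ*₍1₎ = 194.59, θ*₍19₎ = 234.30.
Basic interval reflects these around m̂:
  lower = 2 × 220.44 − 234.30 = 206.58
  upper = 2 × 220.44 − 194.59 = 246.29

(206.58, 246.29)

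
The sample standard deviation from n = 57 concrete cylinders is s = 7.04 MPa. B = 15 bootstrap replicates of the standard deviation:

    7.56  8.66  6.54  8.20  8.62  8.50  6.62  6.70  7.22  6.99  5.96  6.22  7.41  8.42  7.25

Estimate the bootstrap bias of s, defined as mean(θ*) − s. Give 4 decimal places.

bias = +0.3513

mean(θ*) = (7.56 + 8.66 + 6.54 + 8.20 + 8.62 + 8.50 + 6.62 + 6.70 + 7.22 + 6.99 + 5.96 + 6.22 + 7.41 + 8.42 + 7.25) / 15 = 7.39133
bias = 7.39133 − 7.04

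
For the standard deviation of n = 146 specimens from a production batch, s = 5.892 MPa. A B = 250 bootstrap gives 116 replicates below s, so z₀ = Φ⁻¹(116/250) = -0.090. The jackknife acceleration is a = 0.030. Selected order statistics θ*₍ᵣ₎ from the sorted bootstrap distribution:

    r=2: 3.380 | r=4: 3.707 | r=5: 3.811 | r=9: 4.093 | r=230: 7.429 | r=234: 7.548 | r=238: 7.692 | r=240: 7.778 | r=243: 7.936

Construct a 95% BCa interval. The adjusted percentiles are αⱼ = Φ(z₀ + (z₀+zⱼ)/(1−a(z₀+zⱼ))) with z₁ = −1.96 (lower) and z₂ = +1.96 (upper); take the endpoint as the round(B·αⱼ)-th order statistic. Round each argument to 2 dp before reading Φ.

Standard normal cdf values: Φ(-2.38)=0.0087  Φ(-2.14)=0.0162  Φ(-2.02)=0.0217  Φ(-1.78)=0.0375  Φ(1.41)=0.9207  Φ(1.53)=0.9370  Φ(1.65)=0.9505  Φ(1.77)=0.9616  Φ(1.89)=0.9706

(3.811, 7.936)

Lower: z₀ + z₁ = -0.090 + (-1.960) = -2.050; 1 − a(z₀+z₁) = 1 − (0.030)(-2.050) = 1.0615; argument = -0.090 + (-2.050)/1.0615 = -2.0212 → -2.02.
α₁ = Φ(-2.02) = 0.0217; rank = round(250 × 0.0217) = 5; θ*₍5₎ = 3.811.
Upper: z₀ + z₂ = 1.870; 1 − a(z₀+z₂) = 0.9439; argument = 1.8911 → 1.89; α₂ = 0.9706; rank = 243; θ*₍243₎ = 7.936.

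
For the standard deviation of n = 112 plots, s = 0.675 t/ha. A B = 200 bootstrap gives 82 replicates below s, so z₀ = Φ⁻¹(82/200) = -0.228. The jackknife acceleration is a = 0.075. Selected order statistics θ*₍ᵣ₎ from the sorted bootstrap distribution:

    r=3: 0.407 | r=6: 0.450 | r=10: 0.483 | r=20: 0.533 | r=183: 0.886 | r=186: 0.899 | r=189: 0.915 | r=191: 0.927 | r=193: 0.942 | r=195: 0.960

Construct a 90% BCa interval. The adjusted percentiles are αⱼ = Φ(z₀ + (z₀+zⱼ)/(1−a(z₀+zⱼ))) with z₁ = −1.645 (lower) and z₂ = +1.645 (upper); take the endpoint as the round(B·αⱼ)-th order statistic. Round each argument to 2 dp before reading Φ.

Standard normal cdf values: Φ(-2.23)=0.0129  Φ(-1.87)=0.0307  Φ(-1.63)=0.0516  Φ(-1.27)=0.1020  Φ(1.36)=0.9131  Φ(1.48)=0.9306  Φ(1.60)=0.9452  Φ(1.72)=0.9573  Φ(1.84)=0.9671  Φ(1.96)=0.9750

Lower: z₀ + z₁ = -0.228 + (-1.645) = -1.873; 1 − a(z₀+z₁) = 1 − (0.075)(-1.873) = 1.1405; argument = -0.228 + (-1.873)/1.1405 = -1.8703 → -1.87.
α₁ = Φ(-1.87) = 0.0307; rank = round(200 × 0.0307) = 6; θ*₍6₎ = 0.450.
Upper: z₀ + z₂ = 1.417; 1 − a(z₀+z₂) = 0.8937; argument = 1.3575 → 1.36; α₂ = 0.9131; rank = 183; θ*₍183₎ = 0.886.

(0.450, 0.886)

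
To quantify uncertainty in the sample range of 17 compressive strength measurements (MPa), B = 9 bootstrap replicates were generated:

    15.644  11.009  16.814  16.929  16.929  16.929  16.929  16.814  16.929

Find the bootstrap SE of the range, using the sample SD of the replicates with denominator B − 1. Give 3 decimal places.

SE* = 1.955

Bootstrap SE is the standard deviation of the 9 replicate ranges.
Mean of replicates: (15.644 + 11.009 + 16.814 + 16.929 + 16.929 + 16.929 + 16.929 + 16.814 + 16.929) / 9 = 144.9260 / 9 = 16.1029
Sum of squared deviations: (−0.4589)² + (−5.0939)² + (+0.7111)² + (+0.8261)² + (+0.8261)² + (+0.8261)² + (+0.8261)² + (+0.7111)² + (+0.8261)² = 30.5819
Variance = 30.5819 / 8 = 3.8227
SE* = √3.8227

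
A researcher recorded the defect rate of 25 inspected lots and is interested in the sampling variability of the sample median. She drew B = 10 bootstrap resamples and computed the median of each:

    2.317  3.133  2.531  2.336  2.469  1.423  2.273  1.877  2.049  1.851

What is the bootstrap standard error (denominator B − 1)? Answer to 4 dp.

Bootstrap SE is the standard deviation of the 10 replicate medians.
Mean of replicates: (2.317 + 3.133 + 2.531 + 2.336 + 2.469 + 1.423 + 2.273 + 1.877 + 2.049 + 1.851) / 10 = 22.25900 / 10 = 2.22590
Sum of squared deviations: (+0.09110)² + (+0.90710)² + (+0.30510)² + (+0.11010)² + (+0.24310)² + (−0.80290)² + (+0.04710)² + (−0.34890)² + (−0.17690)² + (−0.37490)² = 1.93588
Variance = 1.93588 / 9 = 0.21510
SE* = √0.21510

SE* = 0.4638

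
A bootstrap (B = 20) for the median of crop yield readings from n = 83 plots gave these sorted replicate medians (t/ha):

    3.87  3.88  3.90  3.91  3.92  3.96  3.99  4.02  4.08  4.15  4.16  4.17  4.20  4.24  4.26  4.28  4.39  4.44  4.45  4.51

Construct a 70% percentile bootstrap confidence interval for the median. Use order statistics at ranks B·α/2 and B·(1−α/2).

(3.90, 4.39)

α = 0.30; lower rank = 20 × 0.150 = 3; upper rank = 20 × 0.850 = 17.
The 3rd smallest replicate is 3.90; the 17th is 4.39.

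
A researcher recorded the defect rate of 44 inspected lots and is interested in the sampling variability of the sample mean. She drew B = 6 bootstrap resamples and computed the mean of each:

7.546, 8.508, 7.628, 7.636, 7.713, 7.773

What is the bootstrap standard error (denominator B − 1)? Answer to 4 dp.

SE* = 0.3551

Bootstrap SE is the standard deviation of the 6 replicate means.
Mean of replicates: (7.546 + 8.508 + 7.628 + 7.636 + 7.713 + 7.773) / 6 = 46.80400 / 6 = 7.80067
Sum of squared deviations: (−0.25467)² + (+0.70733)² + (−0.17267)² + (−0.16467)² + (−0.08767)² + (−0.02767)² = 0.63056
Variance = 0.63056 / 5 = 0.12611
SE* = √0.12611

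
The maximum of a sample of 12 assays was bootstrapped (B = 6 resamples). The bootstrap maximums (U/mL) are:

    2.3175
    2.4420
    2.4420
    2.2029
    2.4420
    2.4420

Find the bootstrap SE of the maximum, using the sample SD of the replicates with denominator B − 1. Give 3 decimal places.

SE* = 0.101

Bootstrap SE is the standard deviation of the 6 replicate maximums.
Mean of replicates: (2.3175 + 2.4420 + 2.4420 + 2.2029 + 2.4420 + 2.4420) / 6 = 14.28840 / 6 = 2.38140
Sum of squared deviations: (−0.06390)² + (+0.06060)² + (+0.06060)² + (−0.17850)² + (+0.06060)² + (+0.06060)² = 0.05063
Variance = 0.05063 / 5 = 0.01013
SE* = √0.01013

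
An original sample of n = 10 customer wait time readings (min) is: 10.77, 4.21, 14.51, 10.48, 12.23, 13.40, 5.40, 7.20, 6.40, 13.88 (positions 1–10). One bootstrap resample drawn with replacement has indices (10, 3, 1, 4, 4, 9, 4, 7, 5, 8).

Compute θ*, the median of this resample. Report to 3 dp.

Resample values: 13.88, 14.51, 10.77, 10.48, 10.48, 6.40, 10.48, 5.40, 12.23, 7.20.
Sorted: 5.40, 6.40, 7.20, 10.48, 10.48, 10.48, 10.77, 12.23, 13.88, 14.51
Median = average of the two middle values = 10.480

θ* = 10.480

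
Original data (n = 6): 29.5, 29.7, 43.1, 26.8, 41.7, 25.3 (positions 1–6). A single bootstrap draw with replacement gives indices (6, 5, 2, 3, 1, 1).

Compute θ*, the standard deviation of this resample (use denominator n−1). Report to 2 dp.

Resample values: 25.3, 41.7, 29.7, 43.1, 29.5, 29.5.
Mean = 33.1333; sum of squared deviations = 272.2733
s² = 272.2733 / 5 = 54.4547
s = √54.4547 = 7.38

θ* = 7.38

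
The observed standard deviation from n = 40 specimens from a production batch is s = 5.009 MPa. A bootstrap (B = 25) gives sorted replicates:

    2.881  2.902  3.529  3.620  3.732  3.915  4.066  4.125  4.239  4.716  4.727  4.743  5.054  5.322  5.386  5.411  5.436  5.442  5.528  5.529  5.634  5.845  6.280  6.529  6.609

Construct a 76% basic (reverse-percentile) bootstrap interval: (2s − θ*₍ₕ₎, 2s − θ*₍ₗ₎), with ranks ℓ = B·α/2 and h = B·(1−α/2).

(4.173, 6.489)

Percentile endpoints at ranks 3 and 22: θ*₍3₎ = 3.529, θ*₍22₎ = 5.845.
Basic interval reflects these around s:
  lower = 2 × 5.009 − 5.845 = 4.173
  upper = 2 × 5.009 − 3.529 = 6.489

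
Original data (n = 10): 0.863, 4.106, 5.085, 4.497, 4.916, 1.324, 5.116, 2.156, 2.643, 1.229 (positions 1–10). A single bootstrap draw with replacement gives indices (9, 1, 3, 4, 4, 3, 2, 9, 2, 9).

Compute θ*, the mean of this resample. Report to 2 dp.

θ* = 3.62

Resample values: 2.643, 0.863, 5.085, 4.497, 4.497, 5.085, 4.106, 2.643, 4.106, 2.643.
Mean = (2.643 + 0.863 + 5.085 + 4.497 + 4.497 + 5.085 + 4.106 + 2.643 + 4.106 + 2.643) / 10 = 36.1680 / 10 = 3.62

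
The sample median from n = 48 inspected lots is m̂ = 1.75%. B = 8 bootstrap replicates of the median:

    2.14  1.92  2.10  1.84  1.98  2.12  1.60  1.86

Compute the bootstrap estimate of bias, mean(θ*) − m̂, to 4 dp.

bias = +0.1950

mean(θ*) = (2.14 + 1.92 + 2.10 + 1.84 + 1.98 + 2.12 + 1.60 + 1.86) / 8 = 1.94500
bias = 1.94500 − 1.75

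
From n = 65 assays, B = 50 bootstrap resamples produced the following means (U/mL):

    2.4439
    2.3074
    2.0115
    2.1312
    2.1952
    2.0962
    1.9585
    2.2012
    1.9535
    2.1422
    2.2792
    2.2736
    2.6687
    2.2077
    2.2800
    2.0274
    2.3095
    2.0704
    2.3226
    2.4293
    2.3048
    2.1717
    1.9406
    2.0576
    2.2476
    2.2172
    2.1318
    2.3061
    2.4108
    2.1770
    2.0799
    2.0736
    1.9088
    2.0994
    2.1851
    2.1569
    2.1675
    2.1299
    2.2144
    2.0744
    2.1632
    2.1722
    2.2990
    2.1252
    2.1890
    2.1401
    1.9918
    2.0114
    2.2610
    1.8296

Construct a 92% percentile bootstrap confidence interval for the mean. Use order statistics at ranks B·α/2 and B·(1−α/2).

Sorted replicates: 1.8296, 1.9088, 1.9406, 1.9535, 1.9585, 1.9918, 2.0114, 2.0115, 2.0274, 2.0576, 2.0704, 2.0736, 2.0744, 2.0799, 2.0962, 2.0994, 2.1252, 2.1299, 2.1312, 2.1318, 2.1401, 2.1422, 2.1569, 2.1632, 2.1675, 2.1717, 2.1722, 2.1770, 2.1851, 2.1890, 2.1952, 2.2012, 2.2077, 2.2144, 2.2172, 2.2476, 2.2610, 2.2736, 2.2792, 2.2800, 2.2990, 2.3048, 2.3061, 2.3074, 2.3095, 2.3226, 2.4108, 2.4293, 2.4439, 2.6687
α = 0.08; lower rank = 50 × 0.040 = 2; upper rank = 50 × 0.960 = 48.
The 2nd smallest replicate is 1.9088; the 48th is 2.4293.

(1.9088, 2.4293)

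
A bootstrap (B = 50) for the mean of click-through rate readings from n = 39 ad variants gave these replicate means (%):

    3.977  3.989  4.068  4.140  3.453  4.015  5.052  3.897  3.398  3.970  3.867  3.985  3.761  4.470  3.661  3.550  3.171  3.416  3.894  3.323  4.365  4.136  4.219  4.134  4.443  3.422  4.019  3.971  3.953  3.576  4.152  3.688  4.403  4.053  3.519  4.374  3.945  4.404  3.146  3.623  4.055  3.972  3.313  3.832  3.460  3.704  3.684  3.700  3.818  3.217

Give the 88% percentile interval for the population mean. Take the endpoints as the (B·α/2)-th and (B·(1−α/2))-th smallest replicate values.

(3.217, 4.404)

Sorted replicates: 3.146, 3.171, 3.217, 3.313, 3.323, 3.398, 3.416, 3.422, 3.453, 3.460, 3.519, 3.550, 3.576, 3.623, 3.661, 3.684, 3.688, 3.700, 3.704, 3.761, 3.818, 3.832, 3.867, 3.894, 3.897, 3.945, 3.953, 3.970, 3.971, 3.972, 3.977, 3.985, 3.989, 4.015, 4.019, 4.053, 4.055, 4.068, 4.134, 4.136, 4.140, 4.152, 4.219, 4.365, 4.374, 4.403, 4.404, 4.443, 4.470, 5.052
α = 0.12; lower rank = 50 × 0.060 = 3; upper rank = 50 × 0.940 = 47.
The 3rd smallest replicate is 3.217; the 47th is 4.404.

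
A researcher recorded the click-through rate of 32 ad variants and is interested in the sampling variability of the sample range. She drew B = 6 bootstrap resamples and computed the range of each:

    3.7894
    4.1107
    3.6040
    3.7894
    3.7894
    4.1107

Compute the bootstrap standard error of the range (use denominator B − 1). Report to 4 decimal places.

SE* = 0.2030

Bootstrap SE is the standard deviation of the 6 replicate ranges.
Mean of replicates: (3.7894 + 4.1107 + 3.6040 + 3.7894 + 3.7894 + 4.1107) / 6 = 23.19360 / 6 = 3.86560
Sum of squared deviations: (−0.07620)² + (+0.24510)² + (−0.26160)² + (−0.07620)² + (−0.07620)² + (+0.24510)² = 0.20600
Variance = 0.20600 / 5 = 0.04120
SE* = √0.04120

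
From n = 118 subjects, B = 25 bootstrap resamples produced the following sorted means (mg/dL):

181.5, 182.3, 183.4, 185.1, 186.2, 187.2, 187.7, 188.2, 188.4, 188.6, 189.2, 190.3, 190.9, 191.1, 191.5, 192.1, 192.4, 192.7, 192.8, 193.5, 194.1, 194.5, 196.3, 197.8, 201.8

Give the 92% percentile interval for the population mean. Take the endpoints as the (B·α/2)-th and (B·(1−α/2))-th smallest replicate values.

α = 0.08; lower rank = 25 × 0.040 = 1; upper rank = 25 × 0.960 = 24.
The 1st smallest replicate is 181.5; the 24th is 197.8.

(181.5, 197.8)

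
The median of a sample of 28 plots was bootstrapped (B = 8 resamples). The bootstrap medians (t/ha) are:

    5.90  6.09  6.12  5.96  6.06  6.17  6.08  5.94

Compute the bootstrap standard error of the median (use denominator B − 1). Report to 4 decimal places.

SE* = 0.0955

Bootstrap SE is the standard deviation of the 8 replicate medians.
Mean of replicates: (5.90 + 6.09 + 6.12 + 5.96 + 6.06 + 6.17 + 6.08 + 5.94) / 8 = 48.320000 / 8 = 6.040000
Sum of squared deviations: (−0.140000)² + (+0.050000)² + (+0.080000)² + (−0.080000)² + (+0.020000)² + (+0.130000)² + (+0.040000)² + (−0.100000)² = 0.063800
Variance = 0.063800 / 7 = 0.009114
SE* = √0.009114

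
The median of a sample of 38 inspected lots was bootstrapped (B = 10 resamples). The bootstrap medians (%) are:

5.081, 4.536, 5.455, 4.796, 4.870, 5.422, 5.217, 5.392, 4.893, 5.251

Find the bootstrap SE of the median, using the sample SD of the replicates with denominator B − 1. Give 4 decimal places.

SE* = 0.3086

Bootstrap SE is the standard deviation of the 10 replicate medians.
Mean of replicates: (5.081 + 4.536 + 5.455 + 4.796 + 4.870 + 5.422 + 5.217 + 5.392 + 4.893 + 5.251) / 10 = 50.91300 / 10 = 5.09130
Sum of squared deviations: (−0.01030)² + (−0.55530)² + (+0.36370)² + (−0.29530)² + (−0.22130)² + (+0.33070)² + (+0.12570)² + (+0.30070)² + (−0.19830)² + (+0.15970)² = 0.85733
Variance = 0.85733 / 9 = 0.09526
SE* = √0.09526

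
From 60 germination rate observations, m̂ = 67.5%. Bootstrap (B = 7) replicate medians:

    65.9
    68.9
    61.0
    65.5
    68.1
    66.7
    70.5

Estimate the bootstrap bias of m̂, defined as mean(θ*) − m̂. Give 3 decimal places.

bias = −0.843

mean(θ*) = (65.9 + 68.9 + 61.0 + 65.5 + 68.1 + 66.7 + 70.5) / 7 = 66.6571
bias = 66.6571 − 67.5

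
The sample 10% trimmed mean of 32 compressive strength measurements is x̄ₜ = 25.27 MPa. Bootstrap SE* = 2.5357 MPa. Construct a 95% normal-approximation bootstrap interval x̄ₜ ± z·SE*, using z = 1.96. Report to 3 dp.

Margin = 1.96 × 2.5357 = 4.9700
Interval: 25.27 ± 4.9700

(20.300, 30.240)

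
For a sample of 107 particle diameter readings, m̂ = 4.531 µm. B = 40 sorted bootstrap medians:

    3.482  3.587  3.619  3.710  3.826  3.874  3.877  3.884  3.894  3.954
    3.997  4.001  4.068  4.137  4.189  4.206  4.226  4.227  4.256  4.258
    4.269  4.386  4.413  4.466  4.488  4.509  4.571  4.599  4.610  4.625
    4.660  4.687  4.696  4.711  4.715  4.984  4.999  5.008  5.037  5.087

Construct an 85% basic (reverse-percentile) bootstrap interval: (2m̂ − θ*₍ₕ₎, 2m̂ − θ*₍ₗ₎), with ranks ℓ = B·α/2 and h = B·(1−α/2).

(4.063, 5.443)

Percentile endpoints at ranks 3 and 37: θ*₍3₎ = 3.619, θ*₍37₎ = 4.999.
Basic interval reflects these around m̂:
  lower = 2 × 4.531 − 4.999 = 4.063
  upper = 2 × 4.531 − 3.619 = 5.443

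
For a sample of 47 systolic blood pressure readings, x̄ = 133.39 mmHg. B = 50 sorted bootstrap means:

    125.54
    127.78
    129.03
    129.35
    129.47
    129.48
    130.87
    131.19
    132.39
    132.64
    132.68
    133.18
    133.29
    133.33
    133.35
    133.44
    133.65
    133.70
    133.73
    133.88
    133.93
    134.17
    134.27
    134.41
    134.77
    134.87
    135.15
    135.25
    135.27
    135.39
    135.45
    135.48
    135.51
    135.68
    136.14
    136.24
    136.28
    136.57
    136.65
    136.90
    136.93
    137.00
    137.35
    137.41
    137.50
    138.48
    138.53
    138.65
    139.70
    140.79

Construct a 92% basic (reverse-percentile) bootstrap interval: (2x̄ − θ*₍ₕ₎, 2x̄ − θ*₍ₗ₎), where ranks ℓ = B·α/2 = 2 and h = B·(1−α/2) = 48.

(128.13, 139.00)

Percentile endpoints at ranks 2 and 48: θ*₍2₎ = 127.78, θ*₍48₎ = 138.65.
Basic interval reflects these around x̄:
  lower = 2 × 133.39 − 138.65 = 128.13
  upper = 2 × 133.39 − 127.78 = 139.00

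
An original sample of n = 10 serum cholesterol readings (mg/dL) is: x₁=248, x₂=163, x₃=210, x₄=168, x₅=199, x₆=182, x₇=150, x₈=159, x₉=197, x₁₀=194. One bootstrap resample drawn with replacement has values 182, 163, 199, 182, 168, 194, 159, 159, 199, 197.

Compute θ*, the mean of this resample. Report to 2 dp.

Mean = (182 + 163 + 199 + 182 + 168 + 194 + 159 + 159 + 199 + 197) / 10 = 1802.0 / 10 = 180.20

θ* = 180.20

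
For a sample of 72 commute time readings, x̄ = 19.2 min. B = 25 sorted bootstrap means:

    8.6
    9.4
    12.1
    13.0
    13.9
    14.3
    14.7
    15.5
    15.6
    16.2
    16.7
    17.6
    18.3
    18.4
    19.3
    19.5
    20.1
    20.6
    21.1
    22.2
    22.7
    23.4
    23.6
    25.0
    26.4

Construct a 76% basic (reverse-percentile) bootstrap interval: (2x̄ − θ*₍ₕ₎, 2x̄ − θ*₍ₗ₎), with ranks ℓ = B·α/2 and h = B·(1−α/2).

(15.0, 26.3)

Percentile endpoints at ranks 3 and 22: θ*₍3₎ = 12.1, θ*₍22₎ = 23.4.
Basic interval reflects these around x̄:
  lower = 2 × 19.2 − 23.4 = 15.0
  upper = 2 × 19.2 − 12.1 = 26.3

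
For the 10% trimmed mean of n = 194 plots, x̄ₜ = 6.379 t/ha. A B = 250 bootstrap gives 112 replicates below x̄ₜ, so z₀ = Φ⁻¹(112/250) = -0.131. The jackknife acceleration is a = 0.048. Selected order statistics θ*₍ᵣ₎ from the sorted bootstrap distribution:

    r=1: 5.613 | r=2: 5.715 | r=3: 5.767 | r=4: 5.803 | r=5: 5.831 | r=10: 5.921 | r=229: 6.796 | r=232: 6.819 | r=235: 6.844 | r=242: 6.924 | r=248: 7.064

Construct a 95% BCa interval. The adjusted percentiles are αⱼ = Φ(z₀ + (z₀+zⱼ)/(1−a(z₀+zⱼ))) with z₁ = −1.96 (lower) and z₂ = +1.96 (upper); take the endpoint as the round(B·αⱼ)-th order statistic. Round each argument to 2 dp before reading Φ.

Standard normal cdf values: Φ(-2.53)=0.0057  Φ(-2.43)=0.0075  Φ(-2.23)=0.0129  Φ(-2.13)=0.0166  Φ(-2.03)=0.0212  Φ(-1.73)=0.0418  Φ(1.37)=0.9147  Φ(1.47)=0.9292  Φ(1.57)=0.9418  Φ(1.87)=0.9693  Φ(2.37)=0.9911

Lower: z₀ + z₁ = -0.131 + (-1.960) = -2.091; 1 − a(z₀+z₁) = 1 − (0.048)(-2.091) = 1.1004; argument = -0.131 + (-2.091)/1.1004 = -2.0313 → -2.03.
α₁ = Φ(-2.03) = 0.0212; rank = round(250 × 0.0212) = 5; θ*₍5₎ = 5.831.
Upper: z₀ + z₂ = 1.829; 1 − a(z₀+z₂) = 0.9122; argument = 1.8740 → 1.87; α₂ = 0.9693; rank = 242; θ*₍242₎ = 6.924.

(5.831, 6.924)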